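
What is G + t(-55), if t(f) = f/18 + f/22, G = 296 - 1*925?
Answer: -5711/9 ≈ -634.56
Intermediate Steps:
G = -629 (G = 296 - 925 = -629)
t(f) = 10*f/99 (t(f) = f*(1/18) + f*(1/22) = f/18 + f/22 = 10*f/99)
G + t(-55) = -629 + (10/99)*(-55) = -629 - 50/9 = -5711/9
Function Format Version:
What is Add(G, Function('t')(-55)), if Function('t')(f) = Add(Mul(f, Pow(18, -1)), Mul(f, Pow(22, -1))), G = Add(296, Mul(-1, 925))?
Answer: Rational(-5711, 9) ≈ -634.56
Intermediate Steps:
G = -629 (G = Add(296, -925) = -629)
Function('t')(f) = Mul(Rational(10, 99), f) (Function('t')(f) = Add(Mul(f, Rational(1, 18)), Mul(f, Rational(1, 22))) = Add(Mul(Rational(1, 18), f), Mul(Rational(1, 22), f)) = Mul(Rational(10, 99), f))
Add(G, Function('t')(-55)) = Add(-629, Mul(Rational(10, 99), -55)) = Add(-629, Rational(-50, 9)) = Rational(-5711, 9)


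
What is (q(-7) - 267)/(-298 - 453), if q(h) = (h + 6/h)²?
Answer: 10058/36799 ≈ 0.27332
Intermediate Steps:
(q(-7) - 267)/(-298 - 453) = ((6 + (-7)²)²/(-7)² - 267)/(-298 - 453) = ((6 + 49)²/49 - 267)/(-751) = ((1/49)*55² - 267)*(-1/751) = ((1/49)*3025 - 267)*(-1/751) = (3025/49 - 267)*(-1/751) = -10058/49*(-1/751) = 10058/36799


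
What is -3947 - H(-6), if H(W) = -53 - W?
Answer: -3900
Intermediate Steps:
-3947 - H(-6) = -3947 - (-53 - 1*(-6)) = -3947 - (-53 + 6) = -3947 - 1*(-47) = -3947 + 47 = -3900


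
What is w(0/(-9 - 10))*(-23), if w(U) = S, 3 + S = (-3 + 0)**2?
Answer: -138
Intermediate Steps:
S = 6 (S = -3 + (-3 + 0)**2 = -3 + (-3)**2 = -3 + 9 = 6)
w(U) = 6
w(0/(-9 - 10))*(-23) = 6*(-23) = -138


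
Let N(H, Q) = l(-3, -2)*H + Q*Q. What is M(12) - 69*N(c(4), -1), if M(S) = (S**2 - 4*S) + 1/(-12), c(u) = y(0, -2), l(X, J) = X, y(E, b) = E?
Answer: 323/12 ≈ 26.917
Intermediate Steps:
c(u) = 0
N(H, Q) = Q**2 - 3*H (N(H, Q) = -3*H + Q*Q = -3*H + Q**2 = Q**2 - 3*H)
M(S) = -1/12 + S**2 - 4*S (M(S) = (S**2 - 4*S) - 1/12 = -1/12 + S**2 - 4*S)
M(12) - 69*N(c(4), -1) = (-1/12 + 12**2 - 4*12) - 69*((-1)**2 - 3*0) = (-1/12 + 144 - 48) - 69*(1 + 0) = 1151/12 - 69*1 = 1151/12 - 69 = 323/12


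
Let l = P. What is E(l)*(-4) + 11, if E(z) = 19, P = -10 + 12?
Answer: -65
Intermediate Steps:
P = 2
l = 2
E(l)*(-4) + 11 = 19*(-4) + 11 = -76 + 11 = -65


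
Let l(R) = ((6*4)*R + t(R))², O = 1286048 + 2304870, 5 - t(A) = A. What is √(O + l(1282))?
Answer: √873309999 ≈ 29552.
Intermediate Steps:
t(A) = 5 - A
O = 3590918
l(R) = (5 + 23*R)² (l(R) = ((6*4)*R + (5 - R))² = (24*R + (5 - R))² = (5 + 23*R)²)
√(O + l(1282)) = √(3590918 + (5 + 23*1282)²) = √(3590918 + (5 + 29486)²) = √(3590918 + 29491²) = √(3590918 + 869719081) = √873309999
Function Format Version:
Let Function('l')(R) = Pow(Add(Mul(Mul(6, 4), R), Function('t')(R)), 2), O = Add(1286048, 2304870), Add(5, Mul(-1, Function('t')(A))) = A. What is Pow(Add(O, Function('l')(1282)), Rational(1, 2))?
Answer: Pow(873309999, Rational(1, 2)) ≈ 29552.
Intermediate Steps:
Function('t')(A) = Add(5, Mul(-1, A))
O = 3590918
Function('l')(R) = Pow(Add(5, Mul(23, R)), 2) (Function('l')(R) = Pow(Add(Mul(Mul(6, 4), R), Add(5, Mul(-1, R))), 2) = Pow(Add(Mul(24, R), Add(5, Mul(-1, R))), 2) = Pow(Add(5, Mul(23, R)), 2))
Pow(Add(O, Function('l')(1282)), Rational(1, 2)) = Pow(Add(3590918, Pow(Add(5, Mul(23, 1282)), 2)), Rational(1, 2)) = Pow(Add(3590918, Pow(Add(5, 29486), 2)), Rational(1, 2)) = Pow(Add(3590918, Pow(29491, 2)), Rational(1, 2)) = Pow(Add(3590918, 869719081), Rational(1, 2)) = Pow(873309999, Rational(1, 2))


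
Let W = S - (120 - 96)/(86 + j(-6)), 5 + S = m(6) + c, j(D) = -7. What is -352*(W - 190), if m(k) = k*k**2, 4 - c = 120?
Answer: 2650208/79 ≈ 33547.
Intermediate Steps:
c = -116 (c = 4 - 1*120 = 4 - 120 = -116)
m(k) = k**3
S = 95 (S = -5 + (6**3 - 116) = -5 + (216 - 116) = -5 + 100 = 95)
W = 7481/79 (W = 95 - (120 - 96)/(86 - 7) = 95 - 24/79 = 7481/79 ≈ 94.696)
-352*(W - 190) = -352*(7481/79 - 190) = -352*(-7529/79) = 2650208/79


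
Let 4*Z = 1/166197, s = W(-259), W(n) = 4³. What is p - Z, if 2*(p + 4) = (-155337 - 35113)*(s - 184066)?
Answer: 11648143069415447/664788 ≈ 1.7522e+10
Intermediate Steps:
W(n) = 64
s = 64
p = 17521590446 (p = -4 + ((-155337 - 35113)*(64 - 184066))/2 = -4 + (-190450*(-184002))/2 = -4 + (½)*35043180900 = -4 + 17521590450 = 17521590446)
Z = 1/664788 (Z = (¼)/166197 = (¼)*(1/166197) = 1/664788 ≈ 1.5042e-6)
p - Z = 17521590446 - 1*1/664788 = 17521590446 - 1/664788 = 11648143069415447/664788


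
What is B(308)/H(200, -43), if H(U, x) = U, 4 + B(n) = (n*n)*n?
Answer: 7304527/50 ≈ 1.4609e+5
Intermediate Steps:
B(n) = -4 + n³ (B(n) = -4 + (n*n)*n = -4 + n²*n = -4 + n³)
B(308)/H(200, -43) = (-4 + 308³)/200 = (-4 + 29218112)*(1/200) = 29218108*(1/200) = 7304527/50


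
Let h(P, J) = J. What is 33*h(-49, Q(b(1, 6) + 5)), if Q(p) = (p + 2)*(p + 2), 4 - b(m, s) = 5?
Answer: 1188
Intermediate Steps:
b(m, s) = -1 (b(m, s) = 4 - 1*5 = 4 - 5 = -1)
Q(p) = (2 + p)² (Q(p) = (2 + p)*(2 + p) = (2 + p)²)
33*h(-49, Q(b(1, 6) + 5)) = 33*(2 + (-1 + 5))² = 33*(2 + 4)² = 33*6² = 33*36 = 1188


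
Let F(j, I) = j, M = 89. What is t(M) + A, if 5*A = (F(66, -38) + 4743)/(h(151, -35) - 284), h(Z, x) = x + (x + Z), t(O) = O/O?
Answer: -542/145 ≈ -3.7379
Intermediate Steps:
t(O) = 1
h(Z, x) = Z + 2*x (h(Z, x) = x + (Z + x) = Z + 2*x)
A = -687/145 (A = ((66 + 4743)/((151 + 2*(-35)) - 284))/5 = (4809/((151 - 70) - 284))/5 = (4809/(81 - 284))/5 = (4809/(-203))/5 = (4809*(-1/203))/5 = (⅕)*(-687/29) = -687/145 ≈ -4.7379)
t(M) + A = 1 - 687/145 = -542/145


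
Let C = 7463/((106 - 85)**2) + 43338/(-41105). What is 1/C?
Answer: 18127305/287654557 ≈ 0.063018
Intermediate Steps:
C = 287654557/18127305 (C = 7463/(21**2) + 43338*(-1/41105) = 7463/441 - 43338/41105 = 287654557/18127305 ≈ 15.869)
1/C = 1/(287654557/18127305) = 18127305/287654557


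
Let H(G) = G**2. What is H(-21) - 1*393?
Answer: 48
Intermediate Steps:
H(-21) - 1*393 = (-21)**2 - 1*393 = 441 - 393 = 48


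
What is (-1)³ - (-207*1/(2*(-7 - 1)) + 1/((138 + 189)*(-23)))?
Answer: -1677167/120336 ≈ -13.937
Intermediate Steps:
(-1)³ - (-207*1/(2*(-7 - 1)) + 1/((138 + 189)*(-23))) = -1 - (-207/((-8*2)) - 1/23/327) = -1 - (-207/(-16) + (1/327)*(-1/23)) = -1 - (-207*(-1/16) - 1/7521) = -1 - (207/16 - 1/7521) = -1 - 1*1556831/120336 = -1 - 1556831/120336 = -1677167/120336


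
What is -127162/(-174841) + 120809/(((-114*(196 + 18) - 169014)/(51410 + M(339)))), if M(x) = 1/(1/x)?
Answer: -1093036742826961/33815997810 ≈ -32323.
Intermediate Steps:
M(x) = x
-127162/(-174841) + 120809/(((-114*(196 + 18) - 169014)/(51410 + M(339)))) = -127162/(-174841) + 120809/(((-114*(196 + 18) - 169014)/(51410 + 339))) = -127162*(-1/174841) + 120809/(((-114*214 - 169014)/51749)) = 127162/174841 + 120809/(((-24396 - 169014)*(1/51749))) = 127162/174841 + 120809/((-193410*1/51749)) = 127162/174841 + 120809/(-193410/51749) = 127162/174841 + 120809*(-51749/193410) = 127162/174841 - 6251744941/193410 = -1093036742826961/33815997810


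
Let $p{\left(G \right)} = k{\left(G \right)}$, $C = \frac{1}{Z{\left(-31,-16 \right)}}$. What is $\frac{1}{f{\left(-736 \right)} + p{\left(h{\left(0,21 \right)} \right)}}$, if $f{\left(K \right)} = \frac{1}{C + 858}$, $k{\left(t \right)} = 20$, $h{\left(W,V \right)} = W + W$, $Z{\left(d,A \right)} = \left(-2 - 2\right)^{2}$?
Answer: $\frac{13729}{274596} \approx 0.049997$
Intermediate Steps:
$Z{\left(d,A \right)} = 16$ ($Z{\left(d,A \right)} = \left(-4\right)^{2} = 16$)
$h{\left(W,V \right)} = 2 W$
$C = \frac{1}{16} \approx 0.0625$
$p{\left(G \right)} = 20$
$f{\left(K \right)} = \frac{16}{13729}$ ($f{\left(K \right)} = \frac{1}{\frac{1}{16} + 858} = \frac{1}{\frac{13729}{16}} = \frac{16}{13729}$)
$\frac{1}{f{\left(-736 \right)} + p{\left(h{\left(0,21 \right)} \right)}} = \frac{1}{\frac{16}{13729} + 20} = \frac{1}{\frac{274596}{13729}} = \frac{13729}{274596}$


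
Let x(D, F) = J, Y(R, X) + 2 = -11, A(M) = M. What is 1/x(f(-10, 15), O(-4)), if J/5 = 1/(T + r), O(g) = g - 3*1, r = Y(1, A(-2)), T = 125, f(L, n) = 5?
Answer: 112/5 ≈ 22.400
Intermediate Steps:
Y(R, X) = -13 (Y(R, X) = -2 - 11 = -13)
r = -13
O(g) = -3 + g (O(g) = g - 3 = -3 + g)
J = 5/112 (J = 5/(125 - 13) = 5/112 ≈ 0.044643)
x(D, F) = 5/112
1/x(f(-10, 15), O(-4)) = 1/(5/112) = 112/5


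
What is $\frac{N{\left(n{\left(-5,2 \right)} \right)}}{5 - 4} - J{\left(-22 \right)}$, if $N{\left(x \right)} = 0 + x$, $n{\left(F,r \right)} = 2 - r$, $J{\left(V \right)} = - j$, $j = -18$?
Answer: $-18$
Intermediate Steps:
$J{\left(V \right)} = 18$ ($J{\left(V \right)} = \left(-1\right) \left(-18\right) = 18$)
$N{\left(x \right)} = x$
$\frac{N{\left(n{\left(-5,2 \right)} \right)}}{5 - 4} - J{\left(-22 \right)} = \frac{2 - 2}{5 - 4} - 18 = \frac{2 - 2}{1} - 18 = 0 \cdot 1 - 18 = 0 - 18 = -18$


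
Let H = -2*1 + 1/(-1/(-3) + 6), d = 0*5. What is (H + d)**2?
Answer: 1225/361 ≈ 3.3934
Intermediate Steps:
d = 0
H = -35/19 (H = -2 + 1/(-1*(-1/3) + 6) = -2 + 1/(1/3 + 6) = -2 + 1/(19/3) = -2 + 3/19 = -35/19 ≈ -1.8421)
(H + d)**2 = (-35/19 + 0)**2 = (-35/19)**2 = 1225/361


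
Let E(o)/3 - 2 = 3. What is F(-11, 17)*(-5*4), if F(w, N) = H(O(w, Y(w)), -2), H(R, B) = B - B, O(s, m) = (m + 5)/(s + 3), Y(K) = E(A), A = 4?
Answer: 0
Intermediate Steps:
E(o) = 15 (E(o) = 6 + 3*3 = 6 + 9 = 15)
Y(K) = 15
O(s, m) = (5 + m)/(3 + s)
H(R, B) = 0
F(w, N) = 0
F(-11, 17)*(-5*4) = 0*(-5*4) = 0*(-20) = 0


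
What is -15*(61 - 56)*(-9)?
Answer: 675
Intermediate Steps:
-15*(61 - 56)*(-9) = -15*5*(-9) = -75*(-9) = 675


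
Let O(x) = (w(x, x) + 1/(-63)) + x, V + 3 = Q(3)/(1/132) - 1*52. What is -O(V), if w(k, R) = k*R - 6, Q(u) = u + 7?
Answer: -100893491/63 ≈ -1.6015e+6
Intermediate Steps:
Q(u) = 7 + u
w(k, R) = -6 + R*k (w(k, R) = R*k - 6 = -6 + R*k)
V = 1265 (V = -3 + ((7 + 3)/(1/132) - 1*52) = -3 + (10/(1/132) - 52) = -3 + (10*132 - 52) = -3 + (1320 - 52) = -3 + 1268 = 1265)
O(x) = -379/63 + x + x² (O(x) = ((-6 + x*x) + 1/(-63)) + x = ((-6 + x²) - 1/63) + x = (-379/63 + x²) + x = -379/63 + x + x²)
-O(V) = -(-379/63 + 1265 + 1265²) = -(-379/63 + 1265 + 1600225) = -1*100893491/63 = -100893491/63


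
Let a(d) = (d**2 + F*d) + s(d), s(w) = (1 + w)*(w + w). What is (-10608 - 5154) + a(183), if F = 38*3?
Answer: 105933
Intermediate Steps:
s(w) = 2*w*(1 + w) (s(w) = (1 + w)*(2*w) = 2*w*(1 + w))
F = 114
a(d) = d**2 + 114*d + 2*d*(1 + d) (a(d) = (d**2 + 114*d) + 2*d*(1 + d) = d**2 + 114*d + 2*d*(1 + d))
(-10608 - 5154) + a(183) = (-10608 - 5154) + 183*(116 + 3*183) = -15762 + 183*(116 + 549) = -15762 + 183*665 = -15762 + 121695 = 105933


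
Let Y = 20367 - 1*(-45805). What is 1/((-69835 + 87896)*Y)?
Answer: 1/1195132492 ≈ 8.3673e-10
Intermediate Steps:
Y = 66172 (Y = 20367 + 45805 = 66172)
1/((-69835 + 87896)*Y) = 1/((-69835 + 87896)*66172) = (1/66172)/18061 = (1/18061)*(1/66172) = 1/1195132492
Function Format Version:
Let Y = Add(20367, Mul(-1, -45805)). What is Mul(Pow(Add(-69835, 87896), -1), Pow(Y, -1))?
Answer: Rational(1, 1195132492) ≈ 8.3673e-10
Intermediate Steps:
Y = 66172 (Y = Add(20367, 45805) = 66172)
Mul(Pow(Add(-69835, 87896), -1), Pow(Y, -1)) = Mul(Pow(Add(-69835, 87896), -1), Pow(66172, -1)) = Mul(Pow(18061, -1), Rational(1, 66172)) = Mul(Rational(1, 18061), Rational(1, 66172)) = Rational(1, 1195132492)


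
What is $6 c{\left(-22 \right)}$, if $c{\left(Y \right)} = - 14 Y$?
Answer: $1848$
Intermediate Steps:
$6 c{\left(-22 \right)} = 6 \left(\left(-14\right) \left(-22\right)\right) = 6 \cdot 308 = 1848$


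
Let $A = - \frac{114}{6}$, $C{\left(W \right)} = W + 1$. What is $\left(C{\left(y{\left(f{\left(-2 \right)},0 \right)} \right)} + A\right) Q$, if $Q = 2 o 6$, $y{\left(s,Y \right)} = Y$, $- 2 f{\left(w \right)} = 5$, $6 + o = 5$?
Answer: $216$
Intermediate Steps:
$o = -1$ ($o = -6 + 5 = -1$)
$f{\left(w \right)} = - \frac{5}{2}$ ($f{\left(w \right)} = \left(- \frac{1}{2}\right) 5 = - \frac{5}{2}$)
$C{\left(W \right)} = 1 + W$
$Q = -12$ ($Q = 2 \left(-1\right) 6 = \left(-2\right) 6 = -12$)
$A = -19$ ($A = \left(-114\right) \frac{1}{6} = -19$)
$\left(C{\left(y{\left(f{\left(-2 \right)},0 \right)} \right)} + A\right) Q = \left(\left(1 + 0\right) - 19\right) \left(-12\right) = \left(1 - 19\right) \left(-12\right) = \left(-18\right) \left(-12\right) = 216$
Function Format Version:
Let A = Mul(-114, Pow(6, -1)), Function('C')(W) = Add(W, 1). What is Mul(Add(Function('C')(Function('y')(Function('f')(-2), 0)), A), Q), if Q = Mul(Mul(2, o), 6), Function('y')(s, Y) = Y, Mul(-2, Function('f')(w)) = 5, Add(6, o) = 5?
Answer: 216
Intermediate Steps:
o = -1 (o = Add(-6, 5) = -1)
Function('f')(w) = Rational(-5, 2) (Function('f')(w) = Mul(Rational(-1, 2), 5) = Rational(-5, 2))
Function('C')(W) = Add(1, W)
Q = -12 (Q = Mul(Mul(2, -1), 6) = Mul(-2, 6) = -12)
A = -19 (A = Mul(-114, Rational(1, 6)) = -19)
Mul(Add(Function('C')(Function('y')(Function('f')(-2), 0)), A), Q) = Mul(Add(Add(1, 0), -19), -12) = Mul(Add(1, -19), -12) = Mul(-18, -12) = 216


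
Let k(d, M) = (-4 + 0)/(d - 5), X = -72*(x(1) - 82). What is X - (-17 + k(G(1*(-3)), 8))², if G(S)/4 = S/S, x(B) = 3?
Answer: 5519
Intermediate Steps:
G(S) = 4 (G(S) = 4*(S/S) = 4*1 = 4)
X = 5688 (X = -72*(3 - 82) = -72*(-79) = 5688)
k(d, M) = -4/(-5 + d)
X - (-17 + k(G(1*(-3)), 8))² = 5688 - (-17 - 4/(-5 + 4))² = 5688 - (-17 - 4/(-1))² = 5688 - (-17 - 4*(-1))² = 5688 - (-17 + 4)² = 5688 - 1*(-13)² = 5688 - 1*169 = 5688 - 169 = 5519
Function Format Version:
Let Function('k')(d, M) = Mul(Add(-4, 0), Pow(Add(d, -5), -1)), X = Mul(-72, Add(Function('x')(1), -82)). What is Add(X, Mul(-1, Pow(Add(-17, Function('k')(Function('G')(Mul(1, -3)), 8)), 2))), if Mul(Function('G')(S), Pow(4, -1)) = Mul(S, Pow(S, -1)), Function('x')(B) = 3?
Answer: 5519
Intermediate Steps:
Function('G')(S) = 4 (Function('G')(S) = Mul(4, Mul(S, Pow(S, -1))) = Mul(4, 1) = 4)
X = 5688 (X = Mul(-72, Add(3, -82)) = Mul(-72, -79) = 5688)
Function('k')(d, M) = Mul(-4, Pow(Add(-5, d), -1))
Add(X, Mul(-1, Pow(Add(-17, Function('k')(Function('G')(Mul(1, -3)), 8)), 2))) = Add(5688, Mul(-1, Pow(Add(-17, Mul(-4, Pow(Add(-5, 4), -1))), 2))) = Add(5688, Mul(-1, Pow(Add(-17, Mul(-4, Pow(-1, -1))), 2))) = Add(5688, Mul(-1, Pow(Add(-17, Mul(-4, -1)), 2))) = Add(5688, Mul(-1, Pow(Add(-17, 4), 2))) = Add(5688, Mul(-1, Pow(-13, 2))) = Add(5688, Mul(-1, 169)) = Add(5688, -169) = 5519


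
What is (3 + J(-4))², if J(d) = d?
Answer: 1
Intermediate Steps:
(3 + J(-4))² = (3 - 4)² = (-1)² = 1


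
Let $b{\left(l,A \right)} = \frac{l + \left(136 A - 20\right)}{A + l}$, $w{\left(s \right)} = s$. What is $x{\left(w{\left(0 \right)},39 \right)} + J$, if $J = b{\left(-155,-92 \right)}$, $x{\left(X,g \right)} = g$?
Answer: $\frac{22320}{247} \approx 90.364$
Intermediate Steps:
$b{\left(l,A \right)} = \frac{-20 + l + 136 A}{A + l}$ ($b{\left(l,A \right)} = \frac{l + \left(-20 + 136 A\right)}{A + l} = \frac{-20 + l + 136 A}{A + l}$)
$J = \frac{12687}{247}$ ($J = \frac{-20 - 155 + 136 \left(-92\right)}{-92 - 155} = \frac{-20 - 155 - 12512}{-247} = \left(- \frac{1}{247}\right) \left(-12687\right) = \frac{12687}{247} \approx 51.364$)
$x{\left(w{\left(0 \right)},39 \right)} + J = 39 + \frac{12687}{247} = \frac{22320}{247}$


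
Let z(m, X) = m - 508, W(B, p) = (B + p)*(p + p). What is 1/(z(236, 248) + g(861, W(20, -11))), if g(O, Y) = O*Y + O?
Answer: -1/169889 ≈ -5.8862e-6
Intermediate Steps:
W(B, p) = 2*p*(B + p) (W(B, p) = (B + p)*(2*p) = 2*p*(B + p))
z(m, X) = -508 + m
g(O, Y) = O + O*Y
1/(z(236, 248) + g(861, W(20, -11))) = 1/((-508 + 236) + 861*(1 + 2*(-11)*(20 - 11))) = 1/(-272 + 861*(1 + 2*(-11)*9)) = 1/(-272 + 861*(1 - 198)) = 1/(-272 + 861*(-197)) = 1/(-272 - 169617) = 1/(-169889) = -1/169889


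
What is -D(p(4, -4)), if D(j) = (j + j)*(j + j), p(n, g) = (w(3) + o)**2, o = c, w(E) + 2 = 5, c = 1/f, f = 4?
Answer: -28561/64 ≈ -446.27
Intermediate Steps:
c = 1/4 ≈ 0.25000
w(E) = 3 (w(E) = -2 + 5 = 3)
o = 1/4 ≈ 0.25000
p(n, g) = 169/16 (p(n, g) = (3 + 1/4)**2 = (13/4)**2 = 169/16)
D(j) = 4*j**2 (D(j) = (2*j)*(2*j) = 4*j**2)
-D(p(4, -4)) = -4*(169/16)**2 = -4*28561/256 = -1*28561/64 = -28561/64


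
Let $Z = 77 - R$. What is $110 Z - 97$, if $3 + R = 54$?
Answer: $2763$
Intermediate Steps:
$R = 51$ ($R = -3 + 54 = 51$)
$Z = 26$ ($Z = 77 - 51 = 26$)
$110 Z - 97 = 110 \cdot 26 - 97 = 2860 - 97 = 2763$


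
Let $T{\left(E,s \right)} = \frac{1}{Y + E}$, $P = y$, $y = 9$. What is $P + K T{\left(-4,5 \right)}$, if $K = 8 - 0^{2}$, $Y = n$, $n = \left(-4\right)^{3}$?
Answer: $\frac{151}{17} \approx 8.8824$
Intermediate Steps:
$P = 9$
$n = -64$
$Y = -64$
$K = 8$ ($K = 8 - 0 = 8 + 0 = 8$)
$T{\left(E,s \right)} = \frac{1}{-64 + E}$
$P + K T{\left(-4,5 \right)} = 9 + \frac{8}{-64 - 4} = 9 + \frac{8}{-68} = 9 + 8 \left(- \frac{1}{68}\right) = 9 - \frac{2}{17} = \frac{151}{17}$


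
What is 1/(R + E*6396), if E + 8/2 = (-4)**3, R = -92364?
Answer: -1/527292 ≈ -1.8965e-6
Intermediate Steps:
E = -68 (E = -4 + (-4)**3 = -4 - 64 = -68)
1/(R + E*6396) = 1/(-92364 - 68*6396) = 1/(-92364 - 434928) = 1/(-527292) = -1/527292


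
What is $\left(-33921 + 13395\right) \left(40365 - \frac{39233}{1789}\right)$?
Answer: $- \frac{1481438433552}{1789} \approx -8.2808 \cdot 10^{8}$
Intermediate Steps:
$\left(-33921 + 13395\right) \left(40365 - \frac{39233}{1789}\right) = - 20526 \left(40365 - \frac{39233}{1789}\right) = \left(-20526\right) \frac{72173752}{1789} = - \frac{1481438433552}{1789}$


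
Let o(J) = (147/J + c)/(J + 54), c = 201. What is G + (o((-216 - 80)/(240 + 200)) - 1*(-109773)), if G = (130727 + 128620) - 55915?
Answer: 33989284165/108521 ≈ 3.1320e+5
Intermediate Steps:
o(J) = (201 + 147/J)/(54 + J) (o(J) = (147/J + 201)/(J + 54) = (201 + 147/J)/(54 + J))
G = 203432 (G = 259347 - 55915 = 203432)
G + (o((-216 - 80)/(240 + 200)) - 1*(-109773)) = 203432 + (3*(49 + 67*((-216 - 80)/(240 + 200)))/((((-216 - 80)/(240 + 200)))*(54 + (-216 - 80)/(240 + 200))) - 1*(-109773)) = 203432 + (3*(49 + 67*(-296/440))/(((-296/440))*(54 - 296/440)) + 109773) = 203432 + (3*(49 + 67*(-296*1/440))/(((-296*1/440))*(54 - 296*1/440)) + 109773) = 203432 + (3*(49 + 67*(-37/55))/((-37/55)*(54 - 37/55)) + 109773) = 203432 + (3*(-55/37)*(49 - 2479/55)/(2933/55) + 109773) = 203432 + (3*(-55/37)*(55/2933)*(216/55) + 109773) = 203432 + (-35640/108521 + 109773) = 203432 + 11912640093/108521 = 33989284165/108521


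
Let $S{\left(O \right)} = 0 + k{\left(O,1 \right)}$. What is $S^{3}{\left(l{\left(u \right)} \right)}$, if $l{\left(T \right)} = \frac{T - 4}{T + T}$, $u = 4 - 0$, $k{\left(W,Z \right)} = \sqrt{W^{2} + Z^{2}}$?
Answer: $1$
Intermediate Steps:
$u = 4$ ($u = 4 + 0 = 4$)
$l{\left(T \right)} = \frac{-4 + T}{2 T}$
$S{\left(O \right)} = \sqrt{1 + O^{2}}$ ($S{\left(O \right)} = 0 + \sqrt{O^{2} + 1^{2}} = 0 + \sqrt{O^{2} + 1} = 0 + \sqrt{1 + O^{2}} = \sqrt{1 + O^{2}}$)
$S^{3}{\left(l{\left(u \right)} \right)} = \left(\sqrt{1 + \left(\frac{-4 + 4}{2 \cdot 4}\right)^{2}}\right)^{3} = \left(\sqrt{1 + \left(\frac{1}{2} \cdot \frac{1}{4} \cdot 0\right)^{2}}\right)^{3} = \left(\sqrt{1 + 0^{2}}\right)^{3} = \left(\sqrt{1 + 0}\right)^{3} = \left(\sqrt{1}\right)^{3} = 1^{3} = 1$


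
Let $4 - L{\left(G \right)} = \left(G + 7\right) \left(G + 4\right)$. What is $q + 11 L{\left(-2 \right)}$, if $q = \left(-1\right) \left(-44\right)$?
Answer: $-22$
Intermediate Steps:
$L{\left(G \right)} = 4 - \left(4 + G\right) \left(7 + G\right)$ ($L{\left(G \right)} = 4 - \left(G + 7\right) \left(G + 4\right) = 4 - \left(7 + G\right) \left(4 + G\right) = 4 - \left(4 + G\right) \left(7 + G\right)$)
$q = 44$
$q + 11 L{\left(-2 \right)} = 44 + 11 \left(-24 - \left(-2\right)^{2} - -22\right) = 44 + 11 \left(-24 - 4 + 22\right) = 44 + 11 \left(-6\right) = 44 - 66 = -22$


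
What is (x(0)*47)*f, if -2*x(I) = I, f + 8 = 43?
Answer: 0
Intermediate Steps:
f = 35 (f = -8 + 43 = 35)
x(I) = -I/2
(x(0)*47)*f = (-½*0*47)*35 = (0*47)*35 = 0*35 = 0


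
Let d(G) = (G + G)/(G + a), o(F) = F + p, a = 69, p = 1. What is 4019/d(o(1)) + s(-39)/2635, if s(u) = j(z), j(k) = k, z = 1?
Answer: 751894619/10540 ≈ 71337.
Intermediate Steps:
s(u) = 1
o(F) = 1 + F (o(F) = F + 1 = 1 + F)
d(G) = 2*G/(69 + G) (d(G) = (G + G)/(G + 69) = (2*G)/(69 + G) = 2*G/(69 + G))
4019/d(o(1)) + s(-39)/2635 = 4019/((2*(1 + 1)/(69 + (1 + 1)))) + 1/2635 = 4019/((2*2/(69 + 2))) + 1*(1/2635) = 4019/((2*2/71)) + 1/2635 = 4019/((2*2*(1/71))) + 1/2635 = 4019/(4/71) + 1/2635 = 4019*(71/4) + 1/2635 = 285349/4 + 1/2635 = 751894619/10540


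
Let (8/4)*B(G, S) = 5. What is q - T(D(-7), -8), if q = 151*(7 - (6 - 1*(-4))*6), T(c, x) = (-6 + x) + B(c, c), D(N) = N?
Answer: -15983/2 ≈ -7991.5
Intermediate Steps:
B(G, S) = 5/2 (B(G, S) = (½)*5 = 5/2)
T(c, x) = -7/2 + x (T(c, x) = (-6 + x) + 5/2 = -7/2 + x)
q = -8003 (q = 151*(7 - (6 + 4)*6) = 151*(7 - 1*10*6) = 151*(7 - 10*6) = 151*(7 - 60) = 151*(-53) = -8003)
q - T(D(-7), -8) = -8003 - (-7/2 - 8) = -8003 - 1*(-23/2) = -8003 + 23/2 = -15983/2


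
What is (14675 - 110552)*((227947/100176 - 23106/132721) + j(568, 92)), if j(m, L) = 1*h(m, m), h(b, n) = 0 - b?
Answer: 240455743744906323/4431819632 ≈ 5.4257e+7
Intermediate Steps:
h(b, n) = -b
j(m, L) = -m (j(m, L) = 1*(-m) = -m)
(14675 - 110552)*((227947/100176 - 23106/132721) + j(568, 92)) = (14675 - 110552)*((227947/100176 - 23106/132721) - 1*568) = -95877*((227947*(1/100176) - 23106*1/132721) - 568) = -95877*((227947/100176 - 23106/132721) - 568) = -95877*(27938687131/13295458896 - 568) = -95877*(-7523881965797/13295458896) = 240455743744906323/4431819632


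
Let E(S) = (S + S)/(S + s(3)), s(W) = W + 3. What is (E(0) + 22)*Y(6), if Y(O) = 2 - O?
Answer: -88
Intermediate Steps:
s(W) = 3 + W
E(S) = 2*S/(6 + S) (E(S) = (S + S)/(S + (3 + 3)) = (2*S)/(S + 6) = (2*S)/(6 + S) = 2*S/(6 + S))
(E(0) + 22)*Y(6) = (2*0/(6 + 0) + 22)*(2 - 1*6) = (2*0/6 + 22)*(2 - 6) = (2*0*(⅙) + 22)*(-4) = (0 + 22)*(-4) = 22*(-4) = -88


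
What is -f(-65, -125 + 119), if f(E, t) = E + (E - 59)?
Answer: 189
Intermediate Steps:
f(E, t) = -59 + 2*E (f(E, t) = E + (-59 + E) = -59 + 2*E)
-f(-65, -125 + 119) = -(-59 + 2*(-65)) = -(-59 - 130) = -1*(-189) = 189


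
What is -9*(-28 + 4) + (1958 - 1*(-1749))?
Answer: 3923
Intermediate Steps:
-9*(-28 + 4) + (1958 - 1*(-1749)) = -9*(-24) + (1958 + 1749) = 216 + 3707 = 3923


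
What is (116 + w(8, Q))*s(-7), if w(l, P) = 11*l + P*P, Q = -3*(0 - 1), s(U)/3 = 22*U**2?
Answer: 688842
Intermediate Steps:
s(U) = 66*U**2 (s(U) = 3*(22*U**2) = 66*U**2)
Q = 3 (Q = -3*(-1) = 3)
w(l, P) = P**2 + 11*l (w(l, P) = 11*l + P**2 = P**2 + 11*l)
(116 + w(8, Q))*s(-7) = (116 + (3**2 + 11*8))*(66*(-7)**2) = (116 + (9 + 88))*(66*49) = (116 + 97)*3234 = 213*3234 = 688842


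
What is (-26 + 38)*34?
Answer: 408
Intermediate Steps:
(-26 + 38)*34 = 12*34 = 408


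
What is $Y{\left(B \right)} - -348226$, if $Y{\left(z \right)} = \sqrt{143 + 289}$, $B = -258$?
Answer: $348226 + 12 \sqrt{3} \approx 3.4825 \cdot 10^{5}$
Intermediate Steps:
$Y{\left(z \right)} = 12 \sqrt{3}$ ($Y{\left(z \right)} = \sqrt{432} = 12 \sqrt{3}$)
$Y{\left(B \right)} - -348226 = 12 \sqrt{3} - -348226 = 12 \sqrt{3} + 348226 = 348226 + 12 \sqrt{3}$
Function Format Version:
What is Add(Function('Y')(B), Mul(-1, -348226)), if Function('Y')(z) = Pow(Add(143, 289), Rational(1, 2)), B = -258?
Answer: Add(348226, Mul(12, Pow(3, Rational(1, 2)))) ≈ 3.4825e+5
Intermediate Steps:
Function('Y')(z) = Mul(12, Pow(3, Rational(1, 2))) (Function('Y')(z) = Pow(432, Rational(1, 2)) = Mul(12, Pow(3, Rational(1, 2))))
Add(Function('Y')(B), Mul(-1, -348226)) = Add(Mul(12, Pow(3, Rational(1, 2))), Mul(-1, -348226)) = Add(Mul(12, Pow(3, Rational(1, 2))), 348226) = Add(348226, Mul(12, Pow(3, Rational(1, 2))))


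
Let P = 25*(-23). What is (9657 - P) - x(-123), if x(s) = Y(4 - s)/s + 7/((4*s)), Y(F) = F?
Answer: 5034659/492 ≈ 10233.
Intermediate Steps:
P = -575
x(s) = 7/(4*s) + (4 - s)/s (x(s) = (4 - s)/s + 7/((4*s)) = (4 - s)/s + 7*(1/(4*s)) = (4 - s)/s + 7/(4*s) = 7/(4*s) + (4 - s)/s)
(9657 - P) - x(-123) = (9657 - 1*(-575)) - (23/4 - 1*(-123))/(-123) = (9657 + 575) - (-1)*(23/4 + 123)/123 = 10232 - (-1)*515/(123*4) = 10232 - 1*(-515/492) = 10232 + 515/492 = 5034659/492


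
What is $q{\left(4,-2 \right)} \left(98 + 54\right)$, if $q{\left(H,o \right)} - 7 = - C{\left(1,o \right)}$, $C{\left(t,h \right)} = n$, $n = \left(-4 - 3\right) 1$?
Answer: $2128$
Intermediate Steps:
$n = -7$ ($n = \left(-7\right) 1 = -7$)
$C{\left(t,h \right)} = -7$
$q{\left(H,o \right)} = 14$ ($q{\left(H,o \right)} = 7 - -7 = 7 + 7 = 14$)
$q{\left(4,-2 \right)} \left(98 + 54\right) = 14 \left(98 + 54\right) = 14 \cdot 152 = 2128$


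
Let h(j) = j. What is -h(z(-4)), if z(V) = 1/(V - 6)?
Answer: 1/10 ≈ 0.10000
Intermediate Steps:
z(V) = 1/(-6 + V)
-h(z(-4)) = -1/(-6 - 4) = -1/(-10) = -1*(-1/10) = 1/10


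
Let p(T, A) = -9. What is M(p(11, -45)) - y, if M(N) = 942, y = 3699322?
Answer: -3698380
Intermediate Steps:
M(p(11, -45)) - y = 942 - 1*3699322 = 942 - 3699322 = -3698380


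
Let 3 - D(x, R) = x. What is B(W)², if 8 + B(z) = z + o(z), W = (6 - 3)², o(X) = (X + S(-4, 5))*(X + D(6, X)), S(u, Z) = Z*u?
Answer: 4225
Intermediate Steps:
D(x, R) = 3 - x
o(X) = (-20 + X)*(-3 + X) (o(X) = (X + 5*(-4))*(X + (3 - 1*6)) = (X - 20)*(X + (3 - 6)) = (-20 + X)*(X - 3) = (-20 + X)*(-3 + X))
W = 9 (W = 3² = 9)
B(z) = 52 + z² - 22*z (B(z) = -8 + (z + (60 + z² - 23*z)) = -8 + (60 + z² - 22*z) = 52 + z² - 22*z)
B(W)² = (52 + 9² - 22*9)² = (52 + 81 - 198)² = (-65)² = 4225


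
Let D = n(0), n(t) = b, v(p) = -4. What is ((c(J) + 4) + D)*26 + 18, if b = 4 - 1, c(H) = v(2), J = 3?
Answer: 96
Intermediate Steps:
c(H) = -4
b = 3
n(t) = 3
D = 3
((c(J) + 4) + D)*26 + 18 = ((-4 + 4) + 3)*26 + 18 = (0 + 3)*26 + 18 = 3*26 + 18 = 78 + 18 = 96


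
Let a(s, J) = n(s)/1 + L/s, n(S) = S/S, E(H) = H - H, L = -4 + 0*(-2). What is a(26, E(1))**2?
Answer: 121/169 ≈ 0.71598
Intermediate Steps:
L = -4 (L = -4 + 0 = -4)
E(H) = 0
n(S) = 1
a(s, J) = 1 - 4/s (a(s, J) = 1/1 - 4/s = 1*1 - 4/s = 1 - 4/s)
a(26, E(1))**2 = ((-4 + 26)/26)**2 = ((1/26)*22)**2 = (11/13)**2 = 121/169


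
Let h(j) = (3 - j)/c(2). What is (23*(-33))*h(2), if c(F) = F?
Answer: -759/2 ≈ -379.50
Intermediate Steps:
h(j) = 3/2 - j/2 (h(j) = (3 - j)/2 = (3 - j)*(½) = 3/2 - j/2)
(23*(-33))*h(2) = (23*(-33))*(3/2 - ½*2) = -759*(3/2 - 1) = -759*½ = -759/2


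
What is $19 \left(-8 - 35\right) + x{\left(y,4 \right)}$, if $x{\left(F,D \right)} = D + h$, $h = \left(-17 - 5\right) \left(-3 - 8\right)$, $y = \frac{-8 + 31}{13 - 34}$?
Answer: $-571$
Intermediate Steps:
$y = - \frac{23}{21}$ ($y = \frac{23}{-21} = 23 \left(- \frac{1}{21}\right) = - \frac{23}{21} \approx -1.0952$)
$h = 242$ ($h = \left(-22\right) \left(-11\right) = 242$)
$x{\left(F,D \right)} = 242 + D$ ($x{\left(F,D \right)} = D + 242 = 242 + D$)
$19 \left(-8 - 35\right) + x{\left(y,4 \right)} = 19 \left(-8 - 35\right) + \left(242 + 4\right) = 19 \left(-43\right) + 246 = -817 + 246 = -571$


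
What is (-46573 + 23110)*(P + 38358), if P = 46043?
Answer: -1980300663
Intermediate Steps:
(-46573 + 23110)*(P + 38358) = (-46573 + 23110)*(46043 + 38358) = -23463*84401 = -1980300663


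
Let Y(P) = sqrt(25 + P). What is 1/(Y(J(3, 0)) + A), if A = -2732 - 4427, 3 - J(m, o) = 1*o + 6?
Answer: -7159/51251259 - sqrt(22)/51251259 ≈ -0.00013978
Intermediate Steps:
J(m, o) = -3 - o (J(m, o) = 3 - (1*o + 6) = 3 - (o + 6) = 3 - (6 + o) = 3 + (-6 - o) = -3 - o)
A = -7159
1/(Y(J(3, 0)) + A) = 1/(sqrt(25 + (-3 - 1*0)) - 7159) = 1/(sqrt(25 + (-3 + 0)) - 7159) = 1/(sqrt(25 - 3) - 7159) = 1/(sqrt(22) - 7159) = 1/(-7159 + sqrt(22))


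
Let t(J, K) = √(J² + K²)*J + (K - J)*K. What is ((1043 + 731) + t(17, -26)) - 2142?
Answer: 750 + 17*√965 ≈ 1278.1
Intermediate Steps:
t(J, K) = J*√(J² + K²) + K*(K - J)
((1043 + 731) + t(17, -26)) - 2142 = ((1043 + 731) + ((-26)² + 17*√(17² + (-26)²) - 1*17*(-26))) - 2142 = (1774 + (676 + 17*√(289 + 676) + 442)) - 2142 = (1774 + (676 + 17*√965 + 442)) - 2142 = (1774 + (1118 + 17*√965)) - 2142 = (2892 + 17*√965) - 2142 = 750 + 17*√965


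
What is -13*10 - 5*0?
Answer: -130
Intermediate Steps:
-13*10 - 5*0 = -130 + 0 = -130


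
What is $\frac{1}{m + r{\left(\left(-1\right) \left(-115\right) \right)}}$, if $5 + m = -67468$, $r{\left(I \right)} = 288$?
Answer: $- \frac{1}{67185} \approx -1.4884 \cdot 10^{-5}$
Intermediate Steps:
$m = -67473$ ($m = -5 - 67468 = -67473$)
$\frac{1}{m + r{\left(\left(-1\right) \left(-115\right) \right)}} = \frac{1}{-67473 + 288} = \frac{1}{-67185} = - \frac{1}{67185}$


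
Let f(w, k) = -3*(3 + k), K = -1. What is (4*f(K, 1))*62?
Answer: -2976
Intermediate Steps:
f(w, k) = -9 - 3*k
(4*f(K, 1))*62 = (4*(-9 - 3*1))*62 = (4*(-9 - 3))*62 = (4*(-12))*62 = -48*62 = -2976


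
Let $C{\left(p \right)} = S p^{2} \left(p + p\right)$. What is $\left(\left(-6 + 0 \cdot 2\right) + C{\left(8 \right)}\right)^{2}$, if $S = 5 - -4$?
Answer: $84824100$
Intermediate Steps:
$S = 9$ ($S = 5 + 4 = 9$)
$C{\left(p \right)} = 18 p^{3}$ ($C{\left(p \right)} = 9 p^{2} \left(p + p\right) = 9 p^{2} \cdot 2 p = 18 p^{3}$)
$\left(\left(-6 + 0 \cdot 2\right) + C{\left(8 \right)}\right)^{2} = \left(\left(-6 + 0 \cdot 2\right) + 18 \cdot 8^{3}\right)^{2} = \left(\left(-6 + 0\right) + 18 \cdot 512\right)^{2} = \left(-6 + 9216\right)^{2} = 9210^{2} = 84824100$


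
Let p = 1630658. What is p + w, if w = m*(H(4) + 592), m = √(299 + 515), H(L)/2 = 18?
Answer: 1630658 + 628*√814 ≈ 1.6486e+6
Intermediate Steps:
H(L) = 36 (H(L) = 2*18 = 36)
m = √814 ≈ 28.531
w = 628*√814 (w = √814*(36 + 592) = √814*628 = 628*√814 ≈ 17917.)
p + w = 1630658 + 628*√814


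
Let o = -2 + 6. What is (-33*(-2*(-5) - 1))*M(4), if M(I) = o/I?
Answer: -297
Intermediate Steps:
o = 4
M(I) = 4/I
(-33*(-2*(-5) - 1))*M(4) = (-33*(-2*(-5) - 1))*(4/4) = (-33*(10 - 1))*(4*(¼)) = -33*9*1 = -297*1 = -297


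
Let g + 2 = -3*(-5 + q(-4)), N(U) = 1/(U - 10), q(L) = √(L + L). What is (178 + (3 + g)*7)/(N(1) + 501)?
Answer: 1305/2254 - 27*I*√2/322 ≈ 0.57897 - 0.11858*I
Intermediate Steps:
q(L) = √2*√L (q(L) = √(2*L) = √2*√L)
N(U) = 1/(-10 + U)
g = 13 - 6*I*√2 (g = -2 - 3*(-5 + √2*√(-4)) = -2 - 3*(-5 + √2*(2*I)) = -2 - 3*(-5 + 2*I*√2) = -2 + (15 - 6*I*√2) = 13 - 6*I*√2 ≈ 13.0 - 8.4853*I)
(178 + (3 + g)*7)/(N(1) + 501) = (178 + (3 + (13 - 6*I*√2))*7)/(1/(-10 + 1) + 501) = (178 + (16 - 6*I*√2)*7)/(1/(-9) + 501) = (178 + (112 - 42*I*√2))/(-⅑ + 501) = (290 - 42*I*√2)/(4508/9) = (290 - 42*I*√2)*(9/4508) = 1305/2254 - 27*I*√2/322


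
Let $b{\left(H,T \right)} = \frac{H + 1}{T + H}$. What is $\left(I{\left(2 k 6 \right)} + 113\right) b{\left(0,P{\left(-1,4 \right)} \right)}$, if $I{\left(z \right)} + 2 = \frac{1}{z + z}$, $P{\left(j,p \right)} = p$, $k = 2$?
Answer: $\frac{5329}{192} \approx 27.755$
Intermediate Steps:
$b{\left(H,T \right)} = \frac{1 + H}{H + T}$
$I{\left(z \right)} = -2 + \frac{1}{2 z}$ ($I{\left(z \right)} = -2 + \frac{1}{z + z} = -2 + \frac{1}{2 z}$)
$\left(I{\left(2 k 6 \right)} + 113\right) b{\left(0,P{\left(-1,4 \right)} \right)} = \left(\left(-2 + \frac{1}{2 \cdot 2 \cdot 2 \cdot 6}\right) + 113\right) \frac{1 + 0}{0 + 4} = \left(\left(-2 + \frac{1}{2 \cdot 4 \cdot 6}\right) + 113\right) \frac{1}{4} \cdot 1 = \left(\left(-2 + \frac{1}{2 \cdot 24}\right) + 113\right) \frac{1}{4} \cdot 1 = \left(\left(-2 + \frac{1}{2} \cdot \frac{1}{24}\right) + 113\right) \frac{1}{4} = \left(\left(-2 + \frac{1}{48}\right) + 113\right) \frac{1}{4} = \left(- \frac{95}{48} + 113\right) \frac{1}{4} = \frac{5329}{48} \cdot \frac{1}{4} = \frac{5329}{192}$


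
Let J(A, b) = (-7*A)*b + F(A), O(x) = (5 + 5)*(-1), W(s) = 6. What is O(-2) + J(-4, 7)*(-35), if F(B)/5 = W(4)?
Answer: -7920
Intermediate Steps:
F(B) = 30 (F(B) = 5*6 = 30)
O(x) = -10 (O(x) = 10*(-1) = -10)
J(A, b) = 30 - 7*A*b (J(A, b) = (-7*A)*b + 30 = -7*A*b + 30 = 30 - 7*A*b)
O(-2) + J(-4, 7)*(-35) = -10 + (30 - 7*(-4)*7)*(-35) = -10 + (30 + 196)*(-35) = -10 + 226*(-35) = -10 - 7910 = -7920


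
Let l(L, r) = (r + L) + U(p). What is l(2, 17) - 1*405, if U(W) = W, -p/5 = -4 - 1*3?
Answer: -351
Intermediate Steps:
p = 35 (p = -5*(-4 - 1*3) = -5*(-4 - 3) = -5*(-7) = 35)
l(L, r) = 35 + L + r (l(L, r) = (r + L) + 35 = (L + r) + 35 = 35 + L + r)
l(2, 17) - 1*405 = (35 + 2 + 17) - 1*405 = 54 - 405 = -351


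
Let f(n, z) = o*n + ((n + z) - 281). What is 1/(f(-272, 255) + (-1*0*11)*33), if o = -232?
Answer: 1/62806 ≈ 1.5922e-5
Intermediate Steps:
f(n, z) = -281 + z - 231*n (f(n, z) = -232*n + ((n + z) - 281) = -232*n + (-281 + n + z) = -281 + z - 231*n)
1/(f(-272, 255) + (-1*0*11)*33) = 1/((-281 + 255 - 231*(-272)) + (-1*0*11)*33) = 1/((-281 + 255 + 62832) + (0*11)*33) = 1/(62806 + 0*33) = 1/(62806 + 0) = 1/62806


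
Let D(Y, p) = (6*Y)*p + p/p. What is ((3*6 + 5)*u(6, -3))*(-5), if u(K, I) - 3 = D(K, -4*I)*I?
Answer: 149040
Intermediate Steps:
D(Y, p) = 1 + 6*Y*p (D(Y, p) = 6*Y*p + 1 = 1 + 6*Y*p)
u(K, I) = 3 + I*(1 - 24*I*K) (u(K, I) = 3 + (1 + 6*K*(-4*I))*I = 3 + (1 - 24*I*K)*I = 3 + I*(1 - 24*I*K))
((3*6 + 5)*u(6, -3))*(-5) = ((3*6 + 5)*(3 - 3*(1 - 24*(-3)*6)))*(-5) = ((18 + 5)*(3 - 3*(1 + 432)))*(-5) = (23*(3 - 3*433))*(-5) = (23*(3 - 1299))*(-5) = (23*(-1296))*(-5) = -29808*(-5) = 149040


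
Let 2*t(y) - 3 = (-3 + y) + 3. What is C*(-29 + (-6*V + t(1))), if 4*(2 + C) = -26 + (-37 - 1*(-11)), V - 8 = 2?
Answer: 1305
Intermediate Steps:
V = 10 (V = 8 + 2 = 10)
t(y) = 3/2 + y/2 (t(y) = 3/2 + ((-3 + y) + 3)/2 = 3/2 + y/2)
C = -15 (C = -2 + (-26 + (-37 - 1*(-11)))/4 = -2 + (-26 + (-37 + 11))/4 = -2 + (-26 - 26)/4 = -2 + (¼)*(-52) = -2 - 13 = -15)
C*(-29 + (-6*V + t(1))) = -15*(-29 + (-6*10 + (3/2 + (½)*1))) = -15*(-29 + (-60 + (3/2 + ½))) = -15*(-29 + (-60 + 2)) = -15*(-29 - 58) = -15*(-87) = 1305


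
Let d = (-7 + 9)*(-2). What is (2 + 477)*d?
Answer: -1916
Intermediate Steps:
d = -4 (d = 2*(-2) = -4)
(2 + 477)*d = (2 + 477)*(-4) = 479*(-4) = -1916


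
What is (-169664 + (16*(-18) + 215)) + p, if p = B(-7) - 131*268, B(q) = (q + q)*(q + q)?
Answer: -204649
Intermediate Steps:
B(q) = 4*q² (B(q) = (2*q)*(2*q) = 4*q²)
p = -34912 (p = 4*(-7)² - 131*268 = 4*49 - 35108 = 196 - 35108 = -34912)
(-169664 + (16*(-18) + 215)) + p = (-169664 + (16*(-18) + 215)) - 34912 = (-169664 + (-288 + 215)) - 34912 = (-169664 - 73) - 34912 = -169737 - 34912 = -204649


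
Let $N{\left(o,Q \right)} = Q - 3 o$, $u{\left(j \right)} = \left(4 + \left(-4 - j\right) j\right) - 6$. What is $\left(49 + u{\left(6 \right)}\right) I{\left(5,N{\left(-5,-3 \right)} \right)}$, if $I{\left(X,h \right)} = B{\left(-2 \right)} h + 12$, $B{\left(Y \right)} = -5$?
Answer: $624$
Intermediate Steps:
$u{\left(j \right)} = -2 + j \left(-4 - j\right)$ ($u{\left(j \right)} = \left(4 + j \left(-4 - j\right)\right) - 6 = -2 + j \left(-4 - j\right)$)
$I{\left(X,h \right)} = 12 - 5 h$ ($I{\left(X,h \right)} = - 5 h + 12 = 12 - 5 h$)
$\left(49 + u{\left(6 \right)}\right) I{\left(5,N{\left(-5,-3 \right)} \right)} = \left(49 - 62\right) \left(12 - 5 \left(-3 - -15\right)\right) = \left(49 - 62\right) \left(12 - 5 \left(-3 + 15\right)\right) = \left(49 - 62\right) \left(12 - 60\right) = \left(-13\right) \left(-48\right) = 624$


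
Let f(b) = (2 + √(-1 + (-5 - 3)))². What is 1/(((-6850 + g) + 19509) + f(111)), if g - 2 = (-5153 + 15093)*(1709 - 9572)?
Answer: -19536391/1526682293219560 - 3*I/1526682293219560 ≈ -1.2797e-8 - 1.965e-15*I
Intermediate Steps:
g = -78158218 (g = 2 + (-5153 + 15093)*(1709 - 9572) = 2 + 9940*(-7863) = 2 - 78158220 = -78158218)
f(b) = (2 + 3*I)² (f(b) = (2 + √(-1 - 8))² = (2 + √(-9))² = (2 + 3*I)²)
1/(((-6850 + g) + 19509) + f(111)) = 1/(((-6850 - 78158218) + 19509) + (-5 + 12*I)) = 1/((-78165068 + 19509) + (-5 + 12*I)) = 1/(-78145559 + (-5 + 12*I)) = 1/(-78145564 + 12*I) = (-78145564 - 12*I)/6106729172878240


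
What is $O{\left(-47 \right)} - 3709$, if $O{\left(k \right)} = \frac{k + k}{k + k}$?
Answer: $-3708$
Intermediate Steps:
$O{\left(k \right)} = 1$ ($O{\left(k \right)} = \frac{2 k}{2 k} = 2 k \frac{1}{2 k} = 1$)
$O{\left(-47 \right)} - 3709 = 1 - 3709 = -3708$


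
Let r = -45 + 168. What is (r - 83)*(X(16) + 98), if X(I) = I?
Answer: 4560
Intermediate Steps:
r = 123
(r - 83)*(X(16) + 98) = (123 - 83)*(16 + 98) = 40*114 = 4560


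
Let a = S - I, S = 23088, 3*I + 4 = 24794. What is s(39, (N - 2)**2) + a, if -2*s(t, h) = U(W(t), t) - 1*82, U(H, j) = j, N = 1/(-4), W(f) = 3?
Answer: 89077/6 ≈ 14846.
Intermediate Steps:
I = 24790/3 (I = -4/3 + (1/3)*24794 = -4/3 + 24794/3 = 24790/3 ≈ 8263.3)
N = -1/4 (N = 1*(-1/4) = -1/4 ≈ -0.25000)
a = 44474/3 (a = 23088 - 1*24790/3 = 23088 - 24790/3 = 44474/3 ≈ 14825.)
s(t, h) = 41 - t/2 (s(t, h) = -(t - 1*82)/2 = -(t - 82)/2 = -(-82 + t)/2 = 41 - t/2)
s(39, (N - 2)**2) + a = (41 - 1/2*39) + 44474/3 = (41 - 39/2) + 44474/3 = 43/2 + 44474/3 = 89077/6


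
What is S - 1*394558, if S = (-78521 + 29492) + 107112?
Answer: -336475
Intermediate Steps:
S = 58083 (S = -49029 + 107112 = 58083)
S - 1*394558 = 58083 - 1*394558 = 58083 - 394558 = -336475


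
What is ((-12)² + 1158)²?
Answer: 1695204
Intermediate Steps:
((-12)² + 1158)² = (144 + 1158)² = 1302² = 1695204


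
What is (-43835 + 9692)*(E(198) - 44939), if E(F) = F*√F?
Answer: 1534352277 - 20280942*√22 ≈ 1.4392e+9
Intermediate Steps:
E(F) = F^(3/2)
(-43835 + 9692)*(E(198) - 44939) = (-43835 + 9692)*(198^(3/2) - 44939) = -34143*(594*√22 - 44939) = -34143*(-44939 + 594*√22) = 1534352277 - 20280942*√22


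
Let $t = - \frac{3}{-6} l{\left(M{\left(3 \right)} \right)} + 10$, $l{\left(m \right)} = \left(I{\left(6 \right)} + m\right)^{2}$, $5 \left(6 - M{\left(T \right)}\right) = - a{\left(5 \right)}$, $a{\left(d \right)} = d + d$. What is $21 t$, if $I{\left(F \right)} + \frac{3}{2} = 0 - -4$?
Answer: $\frac{10941}{8} \approx 1367.6$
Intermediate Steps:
$I{\left(F \right)} = \frac{5}{2}$ ($I{\left(F \right)} = - \frac{3}{2} + \left(0 - -4\right) = - \frac{3}{2} + \left(0 + 4\right) = - \frac{3}{2} + 4 = \frac{5}{2}$)
$a{\left(d \right)} = 2 d$
$M{\left(T \right)} = 8$ ($M{\left(T \right)} = 6 - \frac{\left(-1\right) 2 \cdot 5}{5} = 6 - \frac{\left(-1\right) 10}{5} = 6 - -2 = 6 + 2 = 8$)
$l{\left(m \right)} = \left(\frac{5}{2} + m\right)^{2}$
$t = \frac{521}{8}$ ($t = - \frac{3}{-6} \frac{\left(5 + 2 \cdot 8\right)^{2}}{4} + 10 = \left(-3\right) \left(- \frac{1}{6}\right) \frac{\left(5 + 16\right)^{2}}{4} + 10 = \frac{\frac{1}{4} \cdot 21^{2}}{2} + 10 = \frac{\frac{1}{4} \cdot 441}{2} + 10 = \frac{1}{2} \cdot \frac{441}{4} + 10 = \frac{441}{8} + 10 = \frac{521}{8} \approx 65.125$)
$21 t = 21 \cdot \frac{521}{8} = \frac{10941}{8}$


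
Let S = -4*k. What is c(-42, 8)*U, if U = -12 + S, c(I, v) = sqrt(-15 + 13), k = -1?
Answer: -8*I*sqrt(2) ≈ -11.314*I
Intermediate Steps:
S = 4 (S = -4*(-1) = 4)
c(I, v) = I*sqrt(2) (c(I, v) = sqrt(-2) = I*sqrt(2))
U = -8 (U = -12 + 4 = -8)
c(-42, 8)*U = (I*sqrt(2))*(-8) = -8*I*sqrt(2)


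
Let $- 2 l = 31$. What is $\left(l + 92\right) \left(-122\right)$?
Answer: $-9333$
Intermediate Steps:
$l = - \frac{31}{2}$ ($l = \left(- \frac{1}{2}\right) 31 = - \frac{31}{2} \approx -15.5$)
$\left(l + 92\right) \left(-122\right) = \left(- \frac{31}{2} + 92\right) \left(-122\right) = \frac{153}{2} \left(-122\right) = -9333$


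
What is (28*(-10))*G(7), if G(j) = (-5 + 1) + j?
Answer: -840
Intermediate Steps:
G(j) = -4 + j
(28*(-10))*G(7) = (28*(-10))*(-4 + 7) = -280*3 = -840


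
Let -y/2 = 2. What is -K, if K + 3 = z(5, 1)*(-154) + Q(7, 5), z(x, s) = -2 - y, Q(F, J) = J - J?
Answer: 311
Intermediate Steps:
y = -4 (y = -2*2 = -4)
Q(F, J) = 0
z(x, s) = 2 (z(x, s) = -2 - 1*(-4) = -2 + 4 = 2)
K = -311 (K = -3 + (2*(-154) + 0) = -3 + (-308 + 0) = -3 - 308 = -311)
-K = -1*(-311) = 311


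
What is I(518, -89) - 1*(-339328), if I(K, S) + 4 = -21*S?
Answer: 341193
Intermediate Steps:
I(K, S) = -4 - 21*S
I(518, -89) - 1*(-339328) = (-4 - 21*(-89)) - 1*(-339328) = (-4 + 1869) + 339328 = 1865 + 339328 = 341193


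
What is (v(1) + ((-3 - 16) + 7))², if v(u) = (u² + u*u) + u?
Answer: 81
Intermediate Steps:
v(u) = u + 2*u² (v(u) = (u² + u²) + u = 2*u² + u = u + 2*u²)
(v(1) + ((-3 - 16) + 7))² = (1*(1 + 2*1) + ((-3 - 16) + 7))² = (1*(1 + 2) + (-19 + 7))² = (1*3 - 12)² = (3 - 12)² = (-9)² = 81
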